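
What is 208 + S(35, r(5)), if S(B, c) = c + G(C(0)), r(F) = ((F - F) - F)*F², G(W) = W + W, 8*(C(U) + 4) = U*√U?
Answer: 75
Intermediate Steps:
C(U) = -4 + U^(3/2)/8 (C(U) = -4 + (U*√U)/8 = -4 + U^(3/2)/8)
G(W) = 2*W
r(F) = -F³ (r(F) = (0 - F)*F² = (-F)*F² = -F³)
S(B, c) = -8 + c (S(B, c) = c + 2*(-4 + 0^(3/2)/8) = c + 2*(-4 + (⅛)*0) = c + 2*(-4 + 0) = c + 2*(-4) = c - 8 = -8 + c)
208 + S(35, r(5)) = 208 + (-8 - 1*5³) = 208 + (-8 - 1*125) = 208 + (-8 - 125) = 208 - 133 = 75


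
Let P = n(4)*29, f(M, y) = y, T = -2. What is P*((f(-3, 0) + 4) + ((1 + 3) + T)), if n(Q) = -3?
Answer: -522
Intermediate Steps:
P = -87 (P = -3*29 = -87)
P*((f(-3, 0) + 4) + ((1 + 3) + T)) = -87*((0 + 4) + ((1 + 3) - 2)) = -87*(4 + (4 - 2)) = -87*(4 + 2) = -87*6 = -522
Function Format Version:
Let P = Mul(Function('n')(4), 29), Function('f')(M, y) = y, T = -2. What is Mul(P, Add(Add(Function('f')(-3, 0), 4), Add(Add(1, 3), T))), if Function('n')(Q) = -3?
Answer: -522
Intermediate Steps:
P = -87 (P = Mul(-3, 29) = -87)
Mul(P, Add(Add(Function('f')(-3, 0), 4), Add(Add(1, 3), T))) = Mul(-87, Add(Add(0, 4), Add(Add(1, 3), -2))) = Mul(-87, Add(4, Add(4, -2))) = Mul(-87, Add(4, 2)) = Mul(-87, 6) = -522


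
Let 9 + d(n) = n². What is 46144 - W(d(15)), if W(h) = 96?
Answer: 46048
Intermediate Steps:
d(n) = -9 + n²
46144 - W(d(15)) = 46144 - 1*96 = 46144 - 96 = 46048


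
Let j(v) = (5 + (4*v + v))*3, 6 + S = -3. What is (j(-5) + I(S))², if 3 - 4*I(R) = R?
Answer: 3249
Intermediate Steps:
S = -9 (S = -6 - 3 = -9)
I(R) = ¾ - R/4
j(v) = 15 + 15*v (j(v) = (5 + 5*v)*3 = 15 + 15*v)
(j(-5) + I(S))² = ((15 + 15*(-5)) + (¾ - ¼*(-9)))² = ((15 - 75) + (¾ + 9/4))² = (-60 + 3)² = (-57)² = 3249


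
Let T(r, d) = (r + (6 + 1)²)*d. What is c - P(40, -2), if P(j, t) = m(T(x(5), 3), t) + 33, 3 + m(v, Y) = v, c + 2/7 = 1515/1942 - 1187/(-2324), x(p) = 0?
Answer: -397150645/2256604 ≈ -175.99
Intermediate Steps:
T(r, d) = d*(49 + r) (T(r, d) = (r + 7²)*d = (r + 49)*d = (49 + r)*d = d*(49 + r))
c = 2268263/2256604 (c = -2/7 + (1515/1942 - 1187/(-2324)) = -2/7 + (1515*(1/1942) - 1187*(-1/2324)) = -2/7 + (1515/1942 + 1187/2324) = -2/7 + 2913007/2256604 = 2268263/2256604 ≈ 1.0052)
m(v, Y) = -3 + v
P(j, t) = 177 (P(j, t) = (-3 + 3*(49 + 0)) + 33 = (-3 + 3*49) + 33 = (-3 + 147) + 33 = 144 + 33 = 177)
c - P(40, -2) = 2268263/2256604 - 1*177 = 2268263/2256604 - 177 = -397150645/2256604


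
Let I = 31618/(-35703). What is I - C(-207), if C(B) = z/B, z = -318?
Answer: -1988720/821169 ≈ -2.4218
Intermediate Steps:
I = -31618/35703 (I = 31618*(-1/35703) = -31618/35703 ≈ -0.88558)
C(B) = -318/B
I - C(-207) = -31618/35703 - (-318)/(-207) = -31618/35703 - (-318)*(-1)/207 = -31618/35703 - 1*106/69 = -31618/35703 - 106/69 = -1988720/821169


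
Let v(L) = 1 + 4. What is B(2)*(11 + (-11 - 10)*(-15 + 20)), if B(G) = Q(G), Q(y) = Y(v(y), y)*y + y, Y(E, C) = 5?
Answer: -1128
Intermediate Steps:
v(L) = 5
Q(y) = 6*y (Q(y) = 5*y + y = 6*y)
B(G) = 6*G
B(2)*(11 + (-11 - 10)*(-15 + 20)) = (6*2)*(11 + (-11 - 10)*(-15 + 20)) = 12*(11 - 21*5) = 12*(11 - 105) = 12*(-94) = -1128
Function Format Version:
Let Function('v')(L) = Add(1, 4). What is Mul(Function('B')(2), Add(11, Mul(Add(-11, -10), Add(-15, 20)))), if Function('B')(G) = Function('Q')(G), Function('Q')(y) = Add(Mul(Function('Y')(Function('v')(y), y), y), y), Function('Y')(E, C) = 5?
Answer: -1128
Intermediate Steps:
Function('v')(L) = 5
Function('Q')(y) = Mul(6, y) (Function('Q')(y) = Add(Mul(5, y), y) = Mul(6, y))
Function('B')(G) = Mul(6, G)
Mul(Function('B')(2), Add(11, Mul(Add(-11, -10), Add(-15, 20)))) = Mul(Mul(6, 2), Add(11, Mul(Add(-11, -10), Add(-15, 20)))) = Mul(12, Add(11, Mul(-21, 5))) = Mul(12, Add(11, -105)) = Mul(12, -94) = -1128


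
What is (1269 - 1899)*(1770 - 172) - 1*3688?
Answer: -1010428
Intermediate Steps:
(1269 - 1899)*(1770 - 172) - 1*3688 = -630*1598 - 3688 = -1006740 - 3688 = -1010428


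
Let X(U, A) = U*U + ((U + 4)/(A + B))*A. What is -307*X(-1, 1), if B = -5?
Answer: -307/4 ≈ -76.750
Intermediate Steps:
X(U, A) = U² + A*(4 + U)/(-5 + A) (X(U, A) = U*U + ((U + 4)/(A - 5))*A = U² + ((4 + U)/(-5 + A))*A = U² + A*(4 + U)/(-5 + A))
-307*X(-1, 1) = -307*(-5*(-1)² + 4*1 + 1*(-1) + 1*(-1)²)/(-5 + 1) = -307*(-5*1 + 4 - 1 + 1*1)/(-4) = -(-307)*(-5 + 4 - 1 + 1)/4 = -(-307)*(-1)/4 = -307*¼ = -307/4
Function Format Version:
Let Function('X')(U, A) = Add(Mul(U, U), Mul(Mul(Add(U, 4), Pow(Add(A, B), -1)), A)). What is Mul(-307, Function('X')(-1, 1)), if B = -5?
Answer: Rational(-307, 4) ≈ -76.750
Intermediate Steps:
Function('X')(U, A) = Add(Pow(U, 2), Mul(A, Pow(Add(-5, A), -1), Add(4, U))) (Function('X')(U, A) = Add(Mul(U, U), Mul(Mul(Add(U, 4), Pow(Add(A, -5), -1)), A)) = Add(Pow(U, 2), Mul(Mul(Add(4, U), Pow(Add(-5, A), -1)), A)) = Add(Pow(U, 2), Mul(Mul(Pow(Add(-5, A), -1), Add(4, U)), A)) = Add(Pow(U, 2), Mul(A, Pow(Add(-5, A), -1), Add(4, U))))
Mul(-307, Function('X')(-1, 1)) = Mul(-307, Mul(Pow(Add(-5, 1), -1), Add(Mul(-5, Pow(-1, 2)), Mul(4, 1), Mul(1, -1), Mul(1, Pow(-1, 2))))) = Mul(-307, Mul(Pow(-4, -1), Add(Mul(-5, 1), 4, -1, Mul(1, 1)))) = Mul(-307, Mul(Rational(-1, 4), Add(-5, 4, -1, 1))) = Mul(-307, Mul(Rational(-1, 4), -1)) = Mul(-307, Rational(1, 4)) = Rational(-307, 4)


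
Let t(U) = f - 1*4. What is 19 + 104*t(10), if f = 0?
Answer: -397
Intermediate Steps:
t(U) = -4 (t(U) = 0 - 1*4 = 0 - 4 = -4)
19 + 104*t(10) = 19 + 104*(-4) = 19 - 416 = -397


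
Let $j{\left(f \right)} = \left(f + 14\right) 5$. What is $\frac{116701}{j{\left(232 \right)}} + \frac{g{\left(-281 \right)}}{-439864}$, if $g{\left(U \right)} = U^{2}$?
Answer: $\frac{25617723317}{270516360} \approx 94.699$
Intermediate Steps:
$j{\left(f \right)} = 70 + 5 f$ ($j{\left(f \right)} = \left(14 + f\right) 5 = 70 + 5 f$)
$\frac{116701}{j{\left(232 \right)}} + \frac{g{\left(-281 \right)}}{-439864} = \frac{116701}{70 + 5 \cdot 232} + \frac{\left(-281\right)^{2}}{-439864} = \frac{116701}{70 + 1160} + 78961 \left(- \frac{1}{439864}\right) = \frac{116701}{1230} - \frac{78961}{439864} = \frac{25617723317}{270516360}$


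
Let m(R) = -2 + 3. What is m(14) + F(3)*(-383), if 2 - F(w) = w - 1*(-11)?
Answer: 4597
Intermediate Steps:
F(w) = -9 - w (F(w) = 2 - (w - 1*(-11)) = 2 - (w + 11) = 2 - (11 + w) = 2 + (-11 - w) = -9 - w)
m(R) = 1
m(14) + F(3)*(-383) = 1 + (-9 - 1*3)*(-383) = 1 + (-9 - 3)*(-383) = 1 - 12*(-383) = 1 + 4596 = 4597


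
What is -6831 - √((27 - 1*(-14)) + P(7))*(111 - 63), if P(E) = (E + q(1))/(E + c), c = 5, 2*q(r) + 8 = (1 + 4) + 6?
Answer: -6831 - 4*√6006 ≈ -7141.0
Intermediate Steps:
q(r) = 3/2 (q(r) = -4 + ((1 + 4) + 6)/2 = -4 + (5 + 6)/2 = -4 + (½)*11 = -4 + 11/2 = 3/2)
P(E) = (3/2 + E)/(5 + E) (P(E) = (E + 3/2)/(E + 5) = (3/2 + E)/(5 + E))
-6831 - √((27 - 1*(-14)) + P(7))*(111 - 63) = -6831 - √((27 - 1*(-14)) + (3/2 + 7)/(5 + 7))*(111 - 63) = -6831 - √((27 + 14) + (17/2)/12)*48 = -6831 - √(41 + (1/12)*(17/2))*48 = -6831 - √(41 + 17/24)*48 = -6831 - √(1001/24)*48 = -6831 - √6006/12*48 = -6831 - 4*√6006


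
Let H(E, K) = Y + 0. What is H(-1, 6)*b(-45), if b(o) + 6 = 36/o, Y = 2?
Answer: -68/5 ≈ -13.600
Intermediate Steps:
b(o) = -6 + 36/o
H(E, K) = 2 (H(E, K) = 2 + 0 = 2)
H(-1, 6)*b(-45) = 2*(-6 + 36/(-45)) = 2*(-6 + 36*(-1/45)) = 2*(-6 - 4/5) = 2*(-34/5) = -68/5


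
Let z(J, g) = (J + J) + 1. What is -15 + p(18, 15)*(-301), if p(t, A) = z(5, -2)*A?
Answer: -49680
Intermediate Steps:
z(J, g) = 1 + 2*J (z(J, g) = 2*J + 1 = 1 + 2*J)
p(t, A) = 11*A (p(t, A) = (1 + 2*5)*A = (1 + 10)*A = 11*A)
-15 + p(18, 15)*(-301) = -15 + (11*15)*(-301) = -15 + 165*(-301) = -15 - 49665 = -49680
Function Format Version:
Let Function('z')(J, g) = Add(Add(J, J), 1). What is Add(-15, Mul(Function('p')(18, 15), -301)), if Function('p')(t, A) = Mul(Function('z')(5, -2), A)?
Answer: -49680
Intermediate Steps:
Function('z')(J, g) = Add(1, Mul(2, J)) (Function('z')(J, g) = Add(Mul(2, J), 1) = Add(1, Mul(2, J)))
Function('p')(t, A) = Mul(11, A) (Function('p')(t, A) = Mul(Add(1, Mul(2, 5)), A) = Mul(Add(1, 10), A) = Mul(11, A))
Add(-15, Mul(Function('p')(18, 15), -301)) = Add(-15, Mul(Mul(11, 15), -301)) = Add(-15, Mul(165, -301)) = Add(-15, -49665) = -49680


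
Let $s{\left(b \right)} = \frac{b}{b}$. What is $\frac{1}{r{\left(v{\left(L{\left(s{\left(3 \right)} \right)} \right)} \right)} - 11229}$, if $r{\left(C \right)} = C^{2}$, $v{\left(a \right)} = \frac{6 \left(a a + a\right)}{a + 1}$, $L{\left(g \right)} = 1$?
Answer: $- \frac{1}{11193} \approx -8.9342 \cdot 10^{-5}$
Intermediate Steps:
$s{\left(b \right)} = 1$
$v{\left(a \right)} = \frac{6 a + 6 a^{2}}{1 + a}$ ($v{\left(a \right)} = \frac{6 \left(a^{2} + a\right)}{1 + a} = \frac{6 \left(a + a^{2}\right)}{1 + a} = \frac{6 a + 6 a^{2}}{1 + a}$)
$\frac{1}{r{\left(v{\left(L{\left(s{\left(3 \right)} \right)} \right)} \right)} - 11229} = \frac{1}{\left(6 \cdot 1\right)^{2} - 11229} = \frac{1}{6^{2} - 11229} = \frac{1}{36 - 11229} = \frac{1}{-11193} = - \frac{1}{11193}$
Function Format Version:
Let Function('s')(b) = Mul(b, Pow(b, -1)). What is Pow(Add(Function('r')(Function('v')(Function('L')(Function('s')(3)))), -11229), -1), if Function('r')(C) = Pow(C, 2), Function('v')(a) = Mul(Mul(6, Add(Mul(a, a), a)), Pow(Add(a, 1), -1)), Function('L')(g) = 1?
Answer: Rational(-1, 11193) ≈ -8.9342e-5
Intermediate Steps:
Function('s')(b) = 1
Function('v')(a) = Mul(Pow(Add(1, a), -1), Add(Mul(6, a), Mul(6, Pow(a, 2)))) (Function('v')(a) = Mul(Mul(6, Add(Pow(a, 2), a)), Pow(Add(1, a), -1)) = Mul(Mul(6, Add(a, Pow(a, 2))), Pow(Add(1, a), -1)) = Mul(Add(Mul(6, a), Mul(6, Pow(a, 2))), Pow(Add(1, a), -1)) = Mul(Pow(Add(1, a), -1), Add(Mul(6, a), Mul(6, Pow(a, 2)))))
Pow(Add(Function('r')(Function('v')(Function('L')(Function('s')(3)))), -11229), -1) = Pow(Add(Pow(Mul(6, 1), 2), -11229), -1) = Pow(Add(Pow(6, 2), -11229), -1) = Pow(Add(36, -11229), -1) = Pow(-11193, -1) = Rational(-1, 11193)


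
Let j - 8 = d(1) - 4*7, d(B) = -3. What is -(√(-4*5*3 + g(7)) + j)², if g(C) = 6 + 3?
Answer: -478 + 46*I*√51 ≈ -478.0 + 328.51*I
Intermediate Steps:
g(C) = 9
j = -23 (j = 8 + (-3 - 4*7) = 8 + (-3 - 28) = 8 - 31 = -23)
-(√(-4*5*3 + g(7)) + j)² = -(√(-4*5*3 + 9) - 23)² = -(√(-20*3 + 9) - 23)² = -(√(-60 + 9) - 23)² = -(√(-51) - 23)² = -(I*√51 - 23)² = -(-23 + I*√51)²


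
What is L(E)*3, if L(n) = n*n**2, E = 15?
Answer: 10125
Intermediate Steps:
L(n) = n**3
L(E)*3 = 15**3*3 = 3375*3 = 10125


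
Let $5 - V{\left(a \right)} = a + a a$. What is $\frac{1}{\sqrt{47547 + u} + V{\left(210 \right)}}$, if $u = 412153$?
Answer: $- \frac{8861}{392494665} - \frac{2 \sqrt{4597}}{392494665} \approx -2.2922 \cdot 10^{-5}$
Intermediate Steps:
$V{\left(a \right)} = 5 - a - a^{2}$ ($V{\left(a \right)} = 5 - \left(a + a a\right) = 5 - \left(a + a^{2}\right) = 5 - a - a^{2}$)
$\frac{1}{\sqrt{47547 + u} + V{\left(210 \right)}} = \frac{1}{\sqrt{47547 + 412153} - 44305} = \frac{1}{\sqrt{459700} - 44305} = \frac{1}{10 \sqrt{4597} - 44305} = \frac{1}{-44305 + 10 \sqrt{4597}}$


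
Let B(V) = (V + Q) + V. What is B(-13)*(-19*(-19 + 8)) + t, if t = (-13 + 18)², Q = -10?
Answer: -7499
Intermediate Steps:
t = 25 (t = 5² = 25)
B(V) = -10 + 2*V (B(V) = (V - 10) + V = (-10 + V) + V = -10 + 2*V)
B(-13)*(-19*(-19 + 8)) + t = (-10 + 2*(-13))*(-19*(-19 + 8)) + 25 = (-10 - 26)*(-19*(-11)) + 25 = -36*209 + 25 = -7524 + 25 = -7499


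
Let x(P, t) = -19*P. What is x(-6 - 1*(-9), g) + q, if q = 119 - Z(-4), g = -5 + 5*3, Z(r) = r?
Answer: 66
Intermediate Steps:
g = 10 (g = -5 + 15 = 10)
q = 123 (q = 119 - 1*(-4) = 119 + 4 = 123)
x(-6 - 1*(-9), g) + q = -19*(-6 - 1*(-9)) + 123 = -19*(-6 + 9) + 123 = -19*3 + 123 = -57 + 123 = 66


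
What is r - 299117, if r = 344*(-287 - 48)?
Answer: -414357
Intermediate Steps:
r = -115240 (r = 344*(-335) = -115240)
r - 299117 = -115240 - 299117 = -414357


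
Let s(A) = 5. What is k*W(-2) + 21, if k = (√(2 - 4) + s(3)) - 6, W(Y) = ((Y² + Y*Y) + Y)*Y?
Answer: 33 - 12*I*√2 ≈ 33.0 - 16.971*I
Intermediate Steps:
W(Y) = Y*(Y + 2*Y²) (W(Y) = ((Y² + Y²) + Y)*Y = (2*Y² + Y)*Y = (Y + 2*Y²)*Y = Y*(Y + 2*Y²))
k = -1 + I*√2 (k = (√(2 - 4) + 5) - 6 = (√(-2) + 5) - 6 = (I*√2 + 5) - 6 = (5 + I*√2) - 6 = -1 + I*√2 ≈ -1.0 + 1.4142*I)
k*W(-2) + 21 = (-1 + I*√2)*((-2)²*(1 + 2*(-2))) + 21 = (-1 + I*√2)*(4*(1 - 4)) + 21 = (-1 + I*√2)*(4*(-3)) + 21 = (-1 + I*√2)*(-12) + 21 = (12 - 12*I*√2) + 21 = 33 - 12*I*√2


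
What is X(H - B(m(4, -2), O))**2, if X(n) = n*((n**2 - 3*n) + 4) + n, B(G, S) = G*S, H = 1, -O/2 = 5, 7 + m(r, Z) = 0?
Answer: 117743000769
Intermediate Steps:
m(r, Z) = -7 (m(r, Z) = -7 + 0 = -7)
O = -10 (O = -2*5 = -10)
X(n) = n + n*(4 + n**2 - 3*n) (X(n) = n*(4 + n**2 - 3*n) + n = n + n*(4 + n**2 - 3*n))
X(H - B(m(4, -2), O))**2 = ((1 - (-7)*(-10))*(5 + (1 - (-7)*(-10))**2 - 3*(1 - (-7)*(-10))))**2 = ((1 - 1*70)*(5 + (1 - 1*70)**2 - 3*(1 - 1*70)))**2 = ((1 - 70)*(5 + (1 - 70)**2 - 3*(1 - 70)))**2 = (-69*(5 + (-69)**2 - 3*(-69)))**2 = (-69*(5 + 4761 + 207))**2 = (-69*4973)**2 = (-343137)**2 = 117743000769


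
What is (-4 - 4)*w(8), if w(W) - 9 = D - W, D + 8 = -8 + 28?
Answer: -104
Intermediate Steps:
D = 12 (D = -8 + (-8 + 28) = -8 + 20 = 12)
w(W) = 21 - W (w(W) = 9 + (12 - W) = 21 - W)
(-4 - 4)*w(8) = (-4 - 4)*(21 - 1*8) = -8*(21 - 8) = -8*13 = -104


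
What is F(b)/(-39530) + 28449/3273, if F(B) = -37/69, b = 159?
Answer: 25865586677/2975778870 ≈ 8.6920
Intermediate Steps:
F(B) = -37/69 (F(B) = -37*1/69 = -37/69)
F(b)/(-39530) + 28449/3273 = -37/69/(-39530) + 28449/3273 = -37/69*(-1/39530) + 28449*(1/3273) = 37/2727570 + 9483/1091 = 25865586677/2975778870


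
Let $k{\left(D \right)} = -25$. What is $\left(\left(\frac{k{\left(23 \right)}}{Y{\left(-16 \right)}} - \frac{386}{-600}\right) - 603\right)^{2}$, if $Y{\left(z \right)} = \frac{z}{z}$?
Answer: $\frac{35421874849}{90000} \approx 3.9358 \cdot 10^{5}$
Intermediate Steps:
$Y{\left(z \right)} = 1$
$\left(\left(\frac{k{\left(23 \right)}}{Y{\left(-16 \right)}} - \frac{386}{-600}\right) - 603\right)^{2} = \left(\left(- \frac{25}{1} - \frac{386}{-600}\right) - 603\right)^{2} = \left(\left(\left(-25\right) 1 - - \frac{193}{300}\right) - 603\right)^{2} = \left(\left(-25 + \frac{193}{300}\right) - 603\right)^{2} = \left(- \frac{7307}{300} - 603\right)^{2} = \left(- \frac{188207}{300}\right)^{2} = \frac{35421874849}{90000}$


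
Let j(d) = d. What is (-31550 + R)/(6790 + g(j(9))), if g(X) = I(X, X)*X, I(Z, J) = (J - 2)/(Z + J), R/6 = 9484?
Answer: 7244/1941 ≈ 3.7321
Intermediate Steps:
R = 56904 (R = 6*9484 = 56904)
I(Z, J) = (-2 + J)/(J + Z)
g(X) = -1 + X/2 (g(X) = ((-2 + X)/(X + X))*X = ((-2 + X)/((2*X)))*X = ((1/(2*X))*(-2 + X))*X = ((-2 + X)/(2*X))*X = -1 + X/2)
(-31550 + R)/(6790 + g(j(9))) = (-31550 + 56904)/(6790 + (-1 + (1/2)*9)) = 25354/(6790 + (-1 + 9/2)) = 25354/(6790 + 7/2) = 25354/(13587/2) = 25354*(2/13587) = 7244/1941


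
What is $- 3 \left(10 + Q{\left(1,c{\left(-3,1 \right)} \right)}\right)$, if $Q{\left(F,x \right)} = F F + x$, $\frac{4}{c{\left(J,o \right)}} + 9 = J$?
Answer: $-32$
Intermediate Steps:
$c{\left(J,o \right)} = \frac{4}{-9 + J}$
$Q{\left(F,x \right)} = x + F^{2}$ ($Q{\left(F,x \right)} = F^{2} + x = x + F^{2}$)
$- 3 \left(10 + Q{\left(1,c{\left(-3,1 \right)} \right)}\right) = - 3 \left(10 + \left(\frac{4}{-9 - 3} + 1^{2}\right)\right) = - 3 \left(10 + \left(\frac{4}{-12} + 1\right)\right) = - 3 \left(10 + \left(4 \left(- \frac{1}{12}\right) + 1\right)\right) = - 3 \left(10 + \left(- \frac{1}{3} + 1\right)\right) = - 3 \left(10 + \frac{2}{3}\right) = \left(-3\right) \frac{32}{3} = -32$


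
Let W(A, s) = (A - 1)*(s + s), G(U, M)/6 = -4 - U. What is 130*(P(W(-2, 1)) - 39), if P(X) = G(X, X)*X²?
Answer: 51090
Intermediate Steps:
G(U, M) = -24 - 6*U (G(U, M) = 6*(-4 - U) = -24 - 6*U)
W(A, s) = 2*s*(-1 + A) (W(A, s) = (-1 + A)*(2*s) = 2*s*(-1 + A))
P(X) = X²*(-24 - 6*X) (P(X) = (-24 - 6*X)*X² = X²*(-24 - 6*X))
130*(P(W(-2, 1)) - 39) = 130*(6*(2*1*(-1 - 2))²*(-4 - 2*(-1 - 2)) - 39) = 130*(6*(2*1*(-3))²*(-4 - 2*(-3)) - 39) = 130*(6*(-6)²*(-4 - 1*(-6)) - 39) = 130*(6*36*(-4 + 6) - 39) = 130*(6*36*2 - 39) = 130*(432 - 39) = 130*393 = 51090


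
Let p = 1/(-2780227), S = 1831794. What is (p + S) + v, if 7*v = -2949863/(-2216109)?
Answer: 11286208039271830676/6161286076743 ≈ 1.8318e+6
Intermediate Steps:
p = -1/2780227 ≈ -3.5968e-7
v = 421409/2216109 (v = (-2949863/(-2216109))/7 = (-2949863*(-1/2216109))/7 = (⅐)*(421409/316587) = 421409/2216109 ≈ 0.19016)
(p + S) + v = (-1/2780227 + 1831794) + 421409/2216109 = 5092803137237/2780227 + 421409/2216109 = 11286208039271830676/6161286076743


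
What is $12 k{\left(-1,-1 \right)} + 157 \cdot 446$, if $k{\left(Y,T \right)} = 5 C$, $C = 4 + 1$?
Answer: $70322$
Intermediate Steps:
$C = 5$
$k{\left(Y,T \right)} = 25$ ($k{\left(Y,T \right)} = 5 \cdot 5 = 25$)
$12 k{\left(-1,-1 \right)} + 157 \cdot 446 = 12 \cdot 25 + 157 \cdot 446 = 300 + 70022 = 70322$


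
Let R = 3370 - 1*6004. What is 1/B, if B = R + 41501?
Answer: 1/38867 ≈ 2.5729e-5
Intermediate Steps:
R = -2634 (R = 3370 - 6004 = -2634)
B = 38867 (B = -2634 + 41501 = 38867)
1/B = 1/38867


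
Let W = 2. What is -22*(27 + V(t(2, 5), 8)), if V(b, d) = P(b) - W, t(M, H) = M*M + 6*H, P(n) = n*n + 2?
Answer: -26026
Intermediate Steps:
P(n) = 2 + n² (P(n) = n² + 2 = 2 + n²)
t(M, H) = M² + 6*H
V(b, d) = b² (V(b, d) = (2 + b²) - 1*2 = (2 + b²) - 2 = b²)
-22*(27 + V(t(2, 5), 8)) = -22*(27 + (2² + 6*5)²) = -22*(27 + (4 + 30)²) = -22*(27 + 34²) = -22*(27 + 1156) = -22*1183 = -26026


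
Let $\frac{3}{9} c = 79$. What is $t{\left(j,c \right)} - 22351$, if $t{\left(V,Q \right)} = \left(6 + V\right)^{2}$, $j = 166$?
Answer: $7233$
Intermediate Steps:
$c = 237$ ($c = 3 \cdot 79 = 237$)
$t{\left(j,c \right)} - 22351 = \left(6 + 166\right)^{2} - 22351 = 172^{2} - 22351 = 29584 - 22351 = 7233$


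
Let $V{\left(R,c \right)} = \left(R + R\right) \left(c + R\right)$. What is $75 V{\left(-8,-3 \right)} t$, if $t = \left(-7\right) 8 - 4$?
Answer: $-792000$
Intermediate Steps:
$t = -60$ ($t = -56 - 4 = -60$)
$V{\left(R,c \right)} = 2 R \left(R + c\right)$
$75 V{\left(-8,-3 \right)} t = 75 \cdot 2 \left(-8\right) \left(-8 - 3\right) \left(-60\right) = 75 \cdot 2 \left(-8\right) \left(-11\right) \left(-60\right) = 75 \cdot 176 \left(-60\right) = 13200 \left(-60\right) = -792000$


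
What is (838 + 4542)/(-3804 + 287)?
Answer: -5380/3517 ≈ -1.5297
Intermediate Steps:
(838 + 4542)/(-3804 + 287) = 5380/(-3517) = 5380*(-1/3517) = -5380/3517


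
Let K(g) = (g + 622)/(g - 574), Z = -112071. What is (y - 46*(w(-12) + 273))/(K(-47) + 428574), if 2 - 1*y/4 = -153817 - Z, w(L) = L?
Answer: 4184622/11571473 ≈ 0.36163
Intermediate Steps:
y = 166992 (y = 8 - 4*(-153817 - 1*(-112071)) = 8 - 4*(-153817 + 112071) = 8 - 4*(-41746) = 8 + 166984 = 166992)
K(g) = (622 + g)/(-574 + g)
(y - 46*(w(-12) + 273))/(K(-47) + 428574) = (166992 - 46*(-12 + 273))/((622 - 47)/(-574 - 47) + 428574) = (166992 - 46*261)/(575/(-621) + 428574) = (166992 - 12006)/(-1/621*575 + 428574) = 154986/(-25/27 + 428574) = 154986/(11571473/27) = 154986*(27/11571473) = 4184622/11571473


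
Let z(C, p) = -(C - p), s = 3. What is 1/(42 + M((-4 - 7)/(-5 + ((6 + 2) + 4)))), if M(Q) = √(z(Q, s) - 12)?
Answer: 147/6200 - I*√91/6200 ≈ 0.02371 - 0.0015386*I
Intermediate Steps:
z(C, p) = p - C
M(Q) = √(-9 - Q) (M(Q) = √((3 - Q) - 12) = √(-9 - Q))
1/(42 + M((-4 - 7)/(-5 + ((6 + 2) + 4)))) = 1/(42 + √(-9 - (-4 - 7)/(-5 + ((6 + 2) + 4)))) = 1/(42 + √(-9 - (-11)/(-5 + (8 + 4)))) = 1/(42 + √(-9 - (-11)/(-5 + 12))) = 1/(42 + √(-9 - (-11)/7)) = 1/(42 + √(-9 - 1*(-11/7))) = 1/(42 + √(-9 + 11/7)) = 1/(42 + √(-52/7)) = 1/(42 + 2*I*√91/7)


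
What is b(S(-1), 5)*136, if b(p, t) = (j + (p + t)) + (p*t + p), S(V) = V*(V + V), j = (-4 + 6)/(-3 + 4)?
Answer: 2856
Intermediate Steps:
j = 2 (j = 2/1 = 2*1 = 2)
S(V) = 2*V² (S(V) = V*(2*V) = 2*V²)
b(p, t) = 2 + t + 2*p + p*t (b(p, t) = (2 + (p + t)) + (p*t + p) = (2 + p + t) + (p + p*t) = 2 + t + 2*p + p*t)
b(S(-1), 5)*136 = (2 + 5 + 2*(2*(-1)²) + (2*(-1)²)*5)*136 = (2 + 5 + 2*(2*1) + (2*1)*5)*136 = (2 + 5 + 2*2 + 2*5)*136 = (2 + 5 + 4 + 10)*136 = 21*136 = 2856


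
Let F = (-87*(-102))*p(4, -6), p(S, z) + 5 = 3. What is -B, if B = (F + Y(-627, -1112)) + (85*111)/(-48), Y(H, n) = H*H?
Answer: -6002951/16 ≈ -3.7518e+5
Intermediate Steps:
p(S, z) = -2 (p(S, z) = -5 + 3 = -2)
Y(H, n) = H²
F = -17748 (F = -87*(-102)*(-2) = 8874*(-2) = -17748)
B = 6002951/16 (B = (-17748 + (-627)²) + (85*111)/(-48) = (-17748 + 393129) + 9435*(-1/48) = 375381 - 3145/16 = 6002951/16 ≈ 3.7518e+5)
-B = -1*6002951/16 = -6002951/16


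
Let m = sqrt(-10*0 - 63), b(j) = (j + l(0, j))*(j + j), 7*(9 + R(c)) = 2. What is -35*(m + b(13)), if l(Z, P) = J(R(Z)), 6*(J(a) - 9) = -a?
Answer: -64025/3 - 105*I*sqrt(7) ≈ -21342.0 - 277.8*I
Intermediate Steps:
R(c) = -61/7 (R(c) = -9 + (1/7)*2 = -9 + 2/7 = -61/7)
J(a) = 9 - a/6 (J(a) = 9 + (-a)/6 = 9 - a/6)
l(Z, P) = 439/42 (l(Z, P) = 9 - 1/6*(-61/7) = 9 + 61/42 = 439/42)
b(j) = 2*j*(439/42 + j) (b(j) = (j + 439/42)*(j + j) = (439/42 + j)*(2*j) = 2*j*(439/42 + j))
m = 3*I*sqrt(7) (m = sqrt(0 - 63) = sqrt(-63) = 3*I*sqrt(7) ≈ 7.9373*I)
-35*(m + b(13)) = -35*(3*I*sqrt(7) + (1/21)*13*(439 + 42*13)) = -35*(3*I*sqrt(7) + (1/21)*13*(439 + 546)) = -35*(3*I*sqrt(7) + (1/21)*13*985) = -35*(3*I*sqrt(7) + 12805/21) = -35*(12805/21 + 3*I*sqrt(7)) = -64025/3 - 105*I*sqrt(7)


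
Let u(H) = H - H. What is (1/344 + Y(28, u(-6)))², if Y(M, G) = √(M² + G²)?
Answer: 92794689/118336 ≈ 784.16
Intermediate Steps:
u(H) = 0
Y(M, G) = √(G² + M²)
(1/344 + Y(28, u(-6)))² = (1/344 + √(0² + 28²))² = (1/344 + √(0 + 784))² = (1/344 + √784)² = (1/344 + 28)² = (9633/344)² = 92794689/118336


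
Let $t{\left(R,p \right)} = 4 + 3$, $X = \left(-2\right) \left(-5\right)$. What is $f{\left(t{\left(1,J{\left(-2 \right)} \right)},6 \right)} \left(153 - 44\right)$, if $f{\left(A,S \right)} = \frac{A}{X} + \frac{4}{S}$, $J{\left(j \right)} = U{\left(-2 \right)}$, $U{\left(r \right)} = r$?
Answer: $\frac{4469}{30} \approx 148.97$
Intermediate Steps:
$X = 10$
$J{\left(j \right)} = -2$
$t{\left(R,p \right)} = 7$
$f{\left(A,S \right)} = \frac{4}{S} + \frac{A}{10}$ ($f{\left(A,S \right)} = \frac{A}{10} + \frac{4}{S} = \frac{4}{S} + \frac{A}{10}$)
$f{\left(t{\left(1,J{\left(-2 \right)} \right)},6 \right)} \left(153 - 44\right) = \left(\frac{4}{6} + \frac{1}{10} \cdot 7\right) \left(153 - 44\right) = \left(4 \cdot \frac{1}{6} + \frac{7}{10}\right) 109 = \left(\frac{2}{3} + \frac{7}{10}\right) 109 = \frac{41}{30} \cdot 109 = \frac{4469}{30}$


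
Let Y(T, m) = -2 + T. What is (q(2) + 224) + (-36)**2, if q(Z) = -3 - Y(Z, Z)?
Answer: 1517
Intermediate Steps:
q(Z) = -1 - Z (q(Z) = -3 - (-2 + Z) = -3 + (2 - Z) = -1 - Z)
(q(2) + 224) + (-36)**2 = ((-1 - 1*2) + 224) + (-36)**2 = ((-1 - 2) + 224) + 1296 = (-3 + 224) + 1296 = 221 + 1296 = 1517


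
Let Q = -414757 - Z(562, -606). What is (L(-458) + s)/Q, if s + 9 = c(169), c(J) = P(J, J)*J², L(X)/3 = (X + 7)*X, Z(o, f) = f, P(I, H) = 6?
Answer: -791031/414151 ≈ -1.9100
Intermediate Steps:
L(X) = 3*X*(7 + X) (L(X) = 3*((X + 7)*X) = 3*((7 + X)*X) = 3*(X*(7 + X)) = 3*X*(7 + X))
c(J) = 6*J²
Q = -414151 (Q = -414757 - 1*(-606) = -414757 + 606 = -414151)
s = 171357 (s = -9 + 6*169² = -9 + 6*28561 = -9 + 171366 = 171357)
(L(-458) + s)/Q = (3*(-458)*(7 - 458) + 171357)/(-414151) = (3*(-458)*(-451) + 171357)*(-1/414151) = (619674 + 171357)*(-1/414151) = 791031*(-1/414151) = -791031/414151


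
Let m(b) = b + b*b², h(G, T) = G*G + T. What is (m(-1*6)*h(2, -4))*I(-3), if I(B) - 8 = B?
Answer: 0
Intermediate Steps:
h(G, T) = T + G² (h(G, T) = G² + T = T + G²)
I(B) = 8 + B
m(b) = b + b³
(m(-1*6)*h(2, -4))*I(-3) = ((-1*6 + (-1*6)³)*(-4 + 2²))*(8 - 3) = ((-6 + (-6)³)*(-4 + 4))*5 = ((-6 - 216)*0)*5 = -222*0*5 = 0*5 = 0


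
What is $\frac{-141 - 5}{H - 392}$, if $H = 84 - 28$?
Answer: $\frac{73}{168} \approx 0.43452$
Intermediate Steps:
$H = 56$
$\frac{-141 - 5}{H - 392} = \frac{-141 - 5}{56 - 392} = - \frac{146}{-336} = \left(-146\right) \left(- \frac{1}{336}\right) = \frac{73}{168}$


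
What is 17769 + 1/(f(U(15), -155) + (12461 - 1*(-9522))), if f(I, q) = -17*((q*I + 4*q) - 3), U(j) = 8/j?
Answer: 1811336325/101938 ≈ 17769.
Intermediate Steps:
f(I, q) = 51 - 68*q - 17*I*q (f(I, q) = -17*((I*q + 4*q) - 3) = -17*((4*q + I*q) - 3) = -17*(-3 + 4*q + I*q) = 51 - 68*q - 17*I*q)
17769 + 1/(f(U(15), -155) + (12461 - 1*(-9522))) = 17769 + 1/((51 - 68*(-155) - 17*8/15*(-155)) + (12461 - 1*(-9522))) = 17769 + 1/((51 + 10540 - 17*8*(1/15)*(-155)) + (12461 + 9522)) = 17769 + 1/((51 + 10540 - 17*8/15*(-155)) + 21983) = 17769 + 1/((51 + 10540 + 4216/3) + 21983) = 17769 + 1/(35989/3 + 21983) = 17769 + 1/(101938/3) = 17769 + 3/101938 = 1811336325/101938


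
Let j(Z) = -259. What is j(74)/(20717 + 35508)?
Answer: -259/56225 ≈ -0.0046065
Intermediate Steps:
j(74)/(20717 + 35508) = -259/(20717 + 35508) = -259/56225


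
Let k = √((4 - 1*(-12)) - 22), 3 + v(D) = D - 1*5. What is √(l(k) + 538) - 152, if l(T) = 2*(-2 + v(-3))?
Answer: -152 + 16*√2 ≈ -129.37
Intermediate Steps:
v(D) = -8 + D (v(D) = -3 + (D - 1*5) = -3 + (D - 5) = -3 + (-5 + D) = -8 + D)
k = I*√6 (k = √((4 + 12) - 22) = √(16 - 22) = √(-6) = I*√6 ≈ 2.4495*I)
l(T) = -26 (l(T) = 2*(-2 + (-8 - 3)) = 2*(-2 - 11) = 2*(-13) = -26)
√(l(k) + 538) - 152 = √(-26 + 538) - 152 = √512 - 152 = 16*√2 - 152 = -152 + 16*√2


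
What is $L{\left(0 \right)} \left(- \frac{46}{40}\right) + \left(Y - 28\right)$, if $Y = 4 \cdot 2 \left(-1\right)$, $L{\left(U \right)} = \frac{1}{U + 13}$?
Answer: $- \frac{9383}{260} \approx -36.088$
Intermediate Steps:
$L{\left(U \right)} = \frac{1}{13 + U}$
$Y = -8$ ($Y = 8 \left(-1\right) = -8$)
$L{\left(0 \right)} \left(- \frac{46}{40}\right) + \left(Y - 28\right) = \frac{\left(-46\right) \frac{1}{40}}{13 + 0} - 36 = \frac{\left(-46\right) \frac{1}{40}}{13} - 36 = \frac{1}{13} \left(- \frac{23}{20}\right) - 36 = - \frac{23}{260} - 36 = - \frac{9383}{260}$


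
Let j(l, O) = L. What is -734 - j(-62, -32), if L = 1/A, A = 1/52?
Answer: -786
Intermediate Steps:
A = 1/52 ≈ 0.019231
L = 52 (L = 1/(1/52) = 52)
j(l, O) = 52
-734 - j(-62, -32) = -734 - 1*52 = -734 - 52 = -786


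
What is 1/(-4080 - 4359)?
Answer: -1/8439 ≈ -0.00011850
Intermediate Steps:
1/(-4080 - 4359) = 1/(-8439) = -1/8439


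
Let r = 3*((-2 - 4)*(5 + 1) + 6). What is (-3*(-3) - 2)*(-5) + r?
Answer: -125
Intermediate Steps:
r = -90 (r = 3*(-6*6 + 6) = 3*(-36 + 6) = 3*(-30) = -90)
(-3*(-3) - 2)*(-5) + r = (-3*(-3) - 2)*(-5) - 90 = (9 - 2)*(-5) - 90 = 7*(-5) - 90 = -35 - 90 = -125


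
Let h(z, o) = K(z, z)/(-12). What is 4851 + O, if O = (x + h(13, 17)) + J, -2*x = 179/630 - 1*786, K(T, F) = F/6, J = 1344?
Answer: 5533649/840 ≈ 6587.7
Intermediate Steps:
K(T, F) = F/6 (K(T, F) = F*(1/6) = F/6)
h(z, o) = -z/72 (h(z, o) = (z/6)/(-12) = (z/6)*(-1/12) = -z/72)
x = 495001/1260 (x = -(179/630 - 1*786)/2 = -(179*(1/630) - 786)/2 = -(179/630 - 786)/2 = -1/2*(-495001/630) = 495001/1260 ≈ 392.86)
O = 1458809/840 (O = (495001/1260 - 1/72*13) + 1344 = (495001/1260 - 13/72) + 1344 = 329849/840 + 1344 = 1458809/840 ≈ 1736.7)
4851 + O = 4851 + 1458809/840 = 5533649/840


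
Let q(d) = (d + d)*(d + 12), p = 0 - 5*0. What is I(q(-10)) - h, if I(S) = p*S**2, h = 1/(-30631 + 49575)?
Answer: -1/18944 ≈ -5.2787e-5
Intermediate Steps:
p = 0 (p = 0 + 0 = 0)
h = 1/18944 ≈ 5.2787e-5
q(d) = 2*d*(12 + d) (q(d) = (2*d)*(12 + d) = 2*d*(12 + d))
I(S) = 0 (I(S) = 0*S**2 = 0)
I(q(-10)) - h = 0 - 1*1/18944 = 0 - 1/18944 = -1/18944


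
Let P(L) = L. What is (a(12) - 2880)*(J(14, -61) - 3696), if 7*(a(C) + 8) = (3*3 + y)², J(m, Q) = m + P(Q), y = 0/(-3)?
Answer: 75365305/7 ≈ 1.0766e+7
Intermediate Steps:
y = 0 (y = 0*(-⅓) = 0)
J(m, Q) = Q + m (J(m, Q) = m + Q = Q + m)
a(C) = 25/7 (a(C) = -8 + (3*3 + 0)²/7 = -8 + (9 + 0)²/7 = -8 + (⅐)*9² = -8 + (⅐)*81 = -8 + 81/7 = 25/7)
(a(12) - 2880)*(J(14, -61) - 3696) = (25/7 - 2880)*((-61 + 14) - 3696) = -20135*(-47 - 3696)/7 = -20135/7*(-3743) = 75365305/7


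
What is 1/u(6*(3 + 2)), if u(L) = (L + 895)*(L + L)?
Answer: 1/55500 ≈ 1.8018e-5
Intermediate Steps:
u(L) = 2*L*(895 + L) (u(L) = (895 + L)*(2*L) = 2*L*(895 + L))
1/u(6*(3 + 2)) = 1/(2*(6*(3 + 2))*(895 + 6*(3 + 2))) = 1/(2*(6*5)*(895 + 6*5)) = 1/(2*30*(895 + 30)) = 1/(2*30*925) = 1/55500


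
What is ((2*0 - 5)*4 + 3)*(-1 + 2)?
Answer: -17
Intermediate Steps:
((2*0 - 5)*4 + 3)*(-1 + 2) = ((0 - 5)*4 + 3)*1 = (-5*4 + 3)*1 = (-20 + 3)*1 = -17*1 = -17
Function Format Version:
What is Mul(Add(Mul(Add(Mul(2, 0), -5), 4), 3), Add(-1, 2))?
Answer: -17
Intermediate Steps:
Mul(Add(Mul(Add(Mul(2, 0), -5), 4), 3), Add(-1, 2)) = Mul(Add(Mul(Add(0, -5), 4), 3), 1) = Mul(Add(Mul(-5, 4), 3), 1) = Mul(Add(-20, 3), 1) = Mul(-17, 1) = -17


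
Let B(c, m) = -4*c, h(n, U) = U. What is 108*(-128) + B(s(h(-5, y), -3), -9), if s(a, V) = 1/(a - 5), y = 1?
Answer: -13823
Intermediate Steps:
s(a, V) = 1/(-5 + a)
108*(-128) + B(s(h(-5, y), -3), -9) = 108*(-128) - 4/(-5 + 1) = -13824 - 4/(-4) = -13824 - 4*(-1/4) = -13824 + 1 = -13823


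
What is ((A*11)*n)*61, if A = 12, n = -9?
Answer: -72468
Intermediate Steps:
((A*11)*n)*61 = ((12*11)*(-9))*61 = (132*(-9))*61 = -1188*61 = -72468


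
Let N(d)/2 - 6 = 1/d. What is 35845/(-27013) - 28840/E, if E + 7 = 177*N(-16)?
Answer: -6833165715/452710867 ≈ -15.094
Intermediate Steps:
N(d) = 12 + 2/d
E = 16759/8 (E = -7 + 177*(12 + 2/(-16)) = -7 + 177*(12 + 2*(-1/16)) = -7 + 177*(12 - ⅛) = -7 + 177*(95/8) = -7 + 16815/8 = 16759/8 ≈ 2094.9)
35845/(-27013) - 28840/E = 35845/(-27013) - 28840/16759/8 = 35845*(-1/27013) - 28840*8/16759 = -35845/27013 - 230720/16759 = -6833165715/452710867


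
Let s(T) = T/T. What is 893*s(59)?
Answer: 893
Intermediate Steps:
s(T) = 1
893*s(59) = 893*1 = 893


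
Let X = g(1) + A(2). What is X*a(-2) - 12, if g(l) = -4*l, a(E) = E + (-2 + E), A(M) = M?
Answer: 0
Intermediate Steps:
a(E) = -2 + 2*E
X = -2 (X = -4*1 + 2 = -4 + 2 = -2)
X*a(-2) - 12 = -2*(-2 + 2*(-2)) - 12 = -2*(-2 - 4) - 12 = -2*(-6) - 12 = 12 - 12 = 0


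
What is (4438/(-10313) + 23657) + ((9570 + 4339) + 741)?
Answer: 395055653/10313 ≈ 38307.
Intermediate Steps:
(4438/(-10313) + 23657) + ((9570 + 4339) + 741) = (4438*(-1/10313) + 23657) + (13909 + 741) = (-4438/10313 + 23657) + 14650 = 243970203/10313 + 14650 = 395055653/10313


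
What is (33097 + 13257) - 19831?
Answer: 26523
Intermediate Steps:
(33097 + 13257) - 19831 = 46354 - 19831 = 26523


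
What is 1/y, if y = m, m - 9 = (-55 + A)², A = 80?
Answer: 1/634 ≈ 0.0015773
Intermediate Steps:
m = 634 (m = 9 + (-55 + 80)² = 9 + 25² = 9 + 625 = 634)
y = 634
1/y = 1/634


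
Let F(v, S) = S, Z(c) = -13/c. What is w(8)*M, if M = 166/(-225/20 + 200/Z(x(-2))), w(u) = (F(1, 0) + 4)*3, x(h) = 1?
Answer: -103584/1385 ≈ -74.790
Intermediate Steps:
w(u) = 12 (w(u) = (0 + 4)*3 = 4*3 = 12)
M = -8632/1385 (M = 166/(-225/20 + 200/((-13/1))) = 166/(-225*1/20 + 200/((-13*1))) = 166/(-45/4 + 200/(-13)) = 166/(-45/4 + 200*(-1/13)) = 166/(-45/4 - 200/13) = 166/(-1385/52) = 166*(-52/1385) = -8632/1385 ≈ -6.2325)
w(8)*M = 12*(-8632/1385) = -103584/1385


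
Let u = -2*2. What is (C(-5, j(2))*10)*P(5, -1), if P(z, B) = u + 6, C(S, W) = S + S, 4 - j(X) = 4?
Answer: -200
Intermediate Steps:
j(X) = 0 (j(X) = 4 - 1*4 = 4 - 4 = 0)
u = -4
C(S, W) = 2*S
P(z, B) = 2 (P(z, B) = -4 + 6 = 2)
(C(-5, j(2))*10)*P(5, -1) = ((2*(-5))*10)*2 = -10*10*2 = -100*2 = -200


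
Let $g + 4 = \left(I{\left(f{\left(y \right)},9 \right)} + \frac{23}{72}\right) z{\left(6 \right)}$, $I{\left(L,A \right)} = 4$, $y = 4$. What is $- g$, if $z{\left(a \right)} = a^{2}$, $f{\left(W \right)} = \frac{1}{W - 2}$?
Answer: $- \frac{303}{2} \approx -151.5$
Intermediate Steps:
$f{\left(W \right)} = \frac{1}{-2 + W}$
$g = \frac{303}{2}$ ($g = -4 + \left(4 + \frac{23}{72}\right) 6^{2} = -4 + \left(4 + 23 \cdot \frac{1}{72}\right) 36 = -4 + \left(4 + \frac{23}{72}\right) 36 = -4 + \frac{311}{72} \cdot 36 = -4 + \frac{311}{2} = \frac{303}{2} \approx 151.5$)
$- g = \left(-1\right) \frac{303}{2} = - \frac{303}{2}$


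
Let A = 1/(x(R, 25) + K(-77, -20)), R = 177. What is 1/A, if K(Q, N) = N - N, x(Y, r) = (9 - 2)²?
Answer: 49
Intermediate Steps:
x(Y, r) = 49 (x(Y, r) = 7² = 49)
K(Q, N) = 0
A = 1/49 (A = 1/(49 + 0) = 1/49 ≈ 0.020408)
1/A = 1/(1/49) = 49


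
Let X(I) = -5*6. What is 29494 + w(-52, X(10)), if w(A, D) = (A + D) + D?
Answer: 29382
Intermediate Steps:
X(I) = -30
w(A, D) = A + 2*D
29494 + w(-52, X(10)) = 29494 + (-52 + 2*(-30)) = 29494 + (-52 - 60) = 29494 - 112 = 29382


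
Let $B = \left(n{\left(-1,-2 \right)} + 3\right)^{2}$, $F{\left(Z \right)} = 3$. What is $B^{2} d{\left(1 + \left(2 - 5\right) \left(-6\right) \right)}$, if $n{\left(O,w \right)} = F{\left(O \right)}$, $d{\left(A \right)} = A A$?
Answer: $467856$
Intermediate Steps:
$d{\left(A \right)} = A^{2}$
$n{\left(O,w \right)} = 3$
$B = 36$ ($B = \left(3 + 3\right)^{2} = 6^{2} = 36$)
$B^{2} d{\left(1 + \left(2 - 5\right) \left(-6\right) \right)} = 36^{2} \left(1 + \left(2 - 5\right) \left(-6\right)\right)^{2} = 1296 \left(1 - -18\right)^{2} = 1296 \left(1 + 18\right)^{2} = 1296 \cdot 19^{2} = 1296 \cdot 361 = 467856$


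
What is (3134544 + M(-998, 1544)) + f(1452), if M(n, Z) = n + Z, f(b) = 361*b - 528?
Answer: 3658734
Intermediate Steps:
f(b) = -528 + 361*b
M(n, Z) = Z + n
(3134544 + M(-998, 1544)) + f(1452) = (3134544 + (1544 - 998)) + (-528 + 361*1452) = (3134544 + 546) + (-528 + 524172) = 3135090 + 523644 = 3658734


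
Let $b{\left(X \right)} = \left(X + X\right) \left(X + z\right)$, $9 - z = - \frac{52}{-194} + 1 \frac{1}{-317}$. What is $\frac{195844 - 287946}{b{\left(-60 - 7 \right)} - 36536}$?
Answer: $\frac{1416022199}{441686403} \approx 3.2059$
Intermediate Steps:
$z = \frac{268596}{30749}$ ($z = 9 - \left(- \frac{52}{-194} + 1 \frac{1}{-317}\right) = 9 - \left(\left(-52\right) \left(- \frac{1}{194}\right) + 1 \left(- \frac{1}{317}\right)\right) = 9 - \left(\frac{26}{97} - \frac{1}{317}\right) = 9 - \frac{8145}{30749} = \frac{268596}{30749} \approx 8.7351$)
$b{\left(X \right)} = 2 X \left(\frac{268596}{30749} + X\right)$ ($b{\left(X \right)} = \left(X + X\right) \left(X + \frac{268596}{30749}\right) = 2 X \left(\frac{268596}{30749} + X\right)$)
$\frac{195844 - 287946}{b{\left(-60 - 7 \right)} - 36536} = \frac{195844 - 287946}{\frac{2 \left(-60 - 7\right) \left(268596 + 30749 \left(-60 - 7\right)\right)}{30749} - 36536} = - \frac{92102}{\frac{2}{30749} \left(-67\right) \left(268596 + 30749 \left(-67\right)\right) - 36536} = - \frac{92102}{\frac{2}{30749} \left(-67\right) \left(268596 - 2060183\right) - 36536} = - \frac{92102}{\frac{2}{30749} \left(-67\right) \left(-1791587\right) - 36536} = - \frac{92102}{\frac{240072658}{30749} - 36536} = - \frac{92102}{- \frac{883372806}{30749}} = \left(-92102\right) \left(- \frac{30749}{883372806}\right) = \frac{1416022199}{441686403}$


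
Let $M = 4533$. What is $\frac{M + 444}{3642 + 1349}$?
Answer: $\frac{711}{713} \approx 0.9972$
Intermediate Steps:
$\frac{M + 444}{3642 + 1349} = \frac{4533 + 444}{3642 + 1349} = \frac{4977}{4991} = 4977 \cdot \frac{1}{4991} = \frac{711}{713}$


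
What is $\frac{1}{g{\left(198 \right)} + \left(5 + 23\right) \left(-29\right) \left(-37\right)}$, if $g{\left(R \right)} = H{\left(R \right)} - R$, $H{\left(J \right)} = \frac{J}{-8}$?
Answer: $\frac{4}{119285} \approx 3.3533 \cdot 10^{-5}$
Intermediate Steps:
$H{\left(J \right)} = - \frac{J}{8}$ ($H{\left(J \right)} = J \left(- \frac{1}{8}\right) = - \frac{J}{8}$)
$g{\left(R \right)} = - \frac{9 R}{8}$ ($g{\left(R \right)} = - \frac{R}{8} - R = - \frac{9 R}{8}$)
$\frac{1}{g{\left(198 \right)} + \left(5 + 23\right) \left(-29\right) \left(-37\right)} = \frac{1}{\left(- \frac{9}{8}\right) 198 + \left(5 + 23\right) \left(-29\right) \left(-37\right)} = \frac{1}{- \frac{891}{4} + 28 \left(-29\right) \left(-37\right)} = \frac{1}{- \frac{891}{4} - -30044} = \frac{1}{- \frac{891}{4} + 30044} = \frac{1}{\frac{119285}{4}} = \frac{4}{119285}$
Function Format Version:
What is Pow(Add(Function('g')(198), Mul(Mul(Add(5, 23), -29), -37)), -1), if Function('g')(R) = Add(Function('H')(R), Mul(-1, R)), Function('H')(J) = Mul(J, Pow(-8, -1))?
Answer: Rational(4, 119285) ≈ 3.3533e-5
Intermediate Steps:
Function('H')(J) = Mul(Rational(-1, 8), J) (Function('H')(J) = Mul(J, Rational(-1, 8)) = Mul(Rational(-1, 8), J))
Function('g')(R) = Mul(Rational(-9, 8), R) (Function('g')(R) = Add(Mul(Rational(-1, 8), R), Mul(-1, R)) = Mul(Rational(-9, 8), R))
Pow(Add(Function('g')(198), Mul(Mul(Add(5, 23), -29), -37)), -1) = Pow(Add(Mul(Rational(-9, 8), 198), Mul(Mul(Add(5, 23), -29), -37)), -1) = Pow(Add(Rational(-891, 4), Mul(Mul(28, -29), -37)), -1) = Pow(Add(Rational(-891, 4), Mul(-812, -37)), -1) = Pow(Add(Rational(-891, 4), 30044), -1) = Pow(Rational(119285, 4), -1) = Rational(4, 119285)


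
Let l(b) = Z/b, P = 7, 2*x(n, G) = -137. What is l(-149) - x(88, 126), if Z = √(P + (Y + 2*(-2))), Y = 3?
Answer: 137/2 - √6/149 ≈ 68.484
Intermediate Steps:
x(n, G) = -137/2 (x(n, G) = (½)*(-137) = -137/2)
Z = √6 (Z = √(7 + (3 + 2*(-2))) = √(7 + (3 - 4)) = √(7 - 1) = √6 ≈ 2.4495)
l(b) = √6/b
l(-149) - x(88, 126) = √6/(-149) - 1*(-137/2) = √6*(-1/149) + 137/2 = -√6/149 + 137/2 = 137/2 - √6/149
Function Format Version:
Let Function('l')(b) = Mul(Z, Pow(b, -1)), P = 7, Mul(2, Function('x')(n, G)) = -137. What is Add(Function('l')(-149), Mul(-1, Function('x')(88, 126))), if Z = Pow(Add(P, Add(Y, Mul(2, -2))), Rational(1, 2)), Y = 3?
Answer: Add(Rational(137, 2), Mul(Rational(-1, 149), Pow(6, Rational(1, 2)))) ≈ 68.484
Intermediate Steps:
Function('x')(n, G) = Rational(-137, 2) (Function('x')(n, G) = Mul(Rational(1, 2), -137) = Rational(-137, 2))
Z = Pow(6, Rational(1, 2)) (Z = Pow(Add(7, Add(3, Mul(2, -2))), Rational(1, 2)) = Pow(Add(7, Add(3, -4)), Rational(1, 2)) = Pow(Add(7, -1), Rational(1, 2)) = Pow(6, Rational(1, 2)) ≈ 2.4495)
Function('l')(b) = Mul(Pow(6, Rational(1, 2)), Pow(b, -1))
Add(Function('l')(-149), Mul(-1, Function('x')(88, 126))) = Add(Mul(Pow(6, Rational(1, 2)), Pow(-149, -1)), Mul(-1, Rational(-137, 2))) = Add(Mul(Pow(6, Rational(1, 2)), Rational(-1, 149)), Rational(137, 2)) = Add(Mul(Rational(-1, 149), Pow(6, Rational(1, 2))), Rational(137, 2)) = Add(Rational(137, 2), Mul(Rational(-1, 149), Pow(6, Rational(1, 2))))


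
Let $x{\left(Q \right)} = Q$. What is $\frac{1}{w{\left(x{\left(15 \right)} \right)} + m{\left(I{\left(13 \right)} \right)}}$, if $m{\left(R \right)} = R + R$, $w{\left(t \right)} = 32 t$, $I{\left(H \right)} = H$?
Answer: $\frac{1}{506} \approx 0.0019763$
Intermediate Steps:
$m{\left(R \right)} = 2 R$
$\frac{1}{w{\left(x{\left(15 \right)} \right)} + m{\left(I{\left(13 \right)} \right)}} = \frac{1}{32 \cdot 15 + 2 \cdot 13} = \frac{1}{480 + 26} = \frac{1}{506}$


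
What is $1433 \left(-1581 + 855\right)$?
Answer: $-1040358$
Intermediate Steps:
$1433 \left(-1581 + 855\right) = 1433 \left(-726\right) = -1040358$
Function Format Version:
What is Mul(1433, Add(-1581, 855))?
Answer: -1040358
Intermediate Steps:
Mul(1433, Add(-1581, 855)) = Mul(1433, -726) = -1040358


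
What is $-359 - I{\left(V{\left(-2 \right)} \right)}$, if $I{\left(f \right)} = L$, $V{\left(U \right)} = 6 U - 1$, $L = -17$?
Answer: $-342$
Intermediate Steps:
$V{\left(U \right)} = -1 + 6 U$
$I{\left(f \right)} = -17$
$-359 - I{\left(V{\left(-2 \right)} \right)} = -359 - -17 = -359 + 17 = -342$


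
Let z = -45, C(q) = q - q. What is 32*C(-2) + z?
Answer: -45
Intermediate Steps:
C(q) = 0
32*C(-2) + z = 32*0 - 45 = 0 - 45 = -45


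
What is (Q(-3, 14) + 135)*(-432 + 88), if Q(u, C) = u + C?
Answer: -50224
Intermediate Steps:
Q(u, C) = C + u
(Q(-3, 14) + 135)*(-432 + 88) = ((14 - 3) + 135)*(-432 + 88) = (11 + 135)*(-344) = 146*(-344) = -50224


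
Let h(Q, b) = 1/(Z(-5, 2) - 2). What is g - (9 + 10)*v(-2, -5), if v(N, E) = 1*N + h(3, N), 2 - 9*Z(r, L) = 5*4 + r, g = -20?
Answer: 729/31 ≈ 23.516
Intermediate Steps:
Z(r, L) = -2 - r/9 (Z(r, L) = 2/9 - (5*4 + r)/9 = 2/9 - (20 + r)/9 = 2/9 + (-20/9 - r/9) = -2 - r/9)
h(Q, b) = -9/31 (h(Q, b) = 1/((-2 - ⅑*(-5)) - 2) = 1/((-2 + 5/9) - 2) = 1/(-13/9 - 2) = 1/(-31/9) = -9/31)
v(N, E) = -9/31 + N (v(N, E) = 1*N - 9/31 = N - 9/31 = -9/31 + N)
g - (9 + 10)*v(-2, -5) = -20 - (9 + 10)*(-9/31 - 2) = -20 - 19*(-71)/31 = -20 - 1*(-1349/31) = -20 + 1349/31 = 729/31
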